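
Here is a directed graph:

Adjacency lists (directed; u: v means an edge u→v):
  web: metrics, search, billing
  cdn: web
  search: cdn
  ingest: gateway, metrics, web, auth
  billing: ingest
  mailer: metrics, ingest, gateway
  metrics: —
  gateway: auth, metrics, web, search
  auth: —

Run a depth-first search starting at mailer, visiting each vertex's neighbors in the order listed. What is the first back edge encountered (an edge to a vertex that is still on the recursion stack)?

DFS from mailer (visiting each vertex's neighbors in the order listed); mark gray on enter, black on exit:
mailer gray
  metrics gray
  metrics black
  ingest gray
    gateway gray
      auth gray
      auth black
      gateway→metrics: metrics black — skip
      web gray
        web→metrics: metrics black — skip
        search gray
          cdn gray
            cdn→web: web is gray → back edge
First back edge: cdn → web.

cdn->web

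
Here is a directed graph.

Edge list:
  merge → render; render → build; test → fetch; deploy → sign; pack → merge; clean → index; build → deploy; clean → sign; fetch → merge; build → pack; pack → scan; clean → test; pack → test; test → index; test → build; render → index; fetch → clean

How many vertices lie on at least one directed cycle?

A vertex is on a directed cycle iff it belongs to a strongly connected component of size ≥ 2 (or has a self-loop).
The vertices on cycles are {pack, test, build, clean, fetch, merge, render} — 7 in total.

7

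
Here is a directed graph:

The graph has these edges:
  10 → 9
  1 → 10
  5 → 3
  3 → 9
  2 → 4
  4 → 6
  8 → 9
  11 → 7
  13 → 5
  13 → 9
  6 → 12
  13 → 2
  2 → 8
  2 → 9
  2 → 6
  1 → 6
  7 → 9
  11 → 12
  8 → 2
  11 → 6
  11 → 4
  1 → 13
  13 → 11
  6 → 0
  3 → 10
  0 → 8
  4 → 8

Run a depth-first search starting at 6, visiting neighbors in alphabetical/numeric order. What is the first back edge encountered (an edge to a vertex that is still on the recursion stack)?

4→6

DFS from 6 (visiting neighbors in alphabetical/numeric order); mark gray on enter, black on exit:
6 gray
  0 gray
    8 gray
      2 gray
        4 gray
          4→6: 6 is gray → back edge
First back edge: 4 → 6.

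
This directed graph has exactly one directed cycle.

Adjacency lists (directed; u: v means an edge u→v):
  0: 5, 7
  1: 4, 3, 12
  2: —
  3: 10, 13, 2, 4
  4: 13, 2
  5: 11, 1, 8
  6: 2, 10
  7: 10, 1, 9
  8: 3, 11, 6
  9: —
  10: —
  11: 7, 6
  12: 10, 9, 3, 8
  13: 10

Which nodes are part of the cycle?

1, 7, 8, 11, 12

DFS with gray/black marking from 1:
1 gray
  4 gray
    13 gray
      10 gray
      10 black
    13 black
    2 gray
    2 black
  4 black
  3 gray
    3→10: 10 black — skip
    3→13: 13 black — skip
    3→2: 2 black — skip
    3→4: 4 black — skip
  3 black
  12 gray
    12→10: 10 black — skip
    9 gray
    9 black
    12→3: 3 black — skip
    8 gray
      8→3: 3 black — skip
      11 gray
        7 gray
          7→10: 10 black — skip
          7→1: 1 is gray → back edge
Back edge closes the cycle 1 → 12 → 8 → 11 → 7 → 1; its vertices are {1, 7, 8, 11, 12}.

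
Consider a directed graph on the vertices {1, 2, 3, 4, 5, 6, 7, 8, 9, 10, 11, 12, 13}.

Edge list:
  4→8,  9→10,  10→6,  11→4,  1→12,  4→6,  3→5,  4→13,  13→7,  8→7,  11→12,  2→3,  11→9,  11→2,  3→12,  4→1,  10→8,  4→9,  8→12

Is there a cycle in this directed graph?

No

DFS with white/gray/black marking, starting from 7:
7 gray
7 black
1 gray
  12 gray
  12 black
1 black
2 gray
  3 gray
    5 gray
    5 black
    3→12: 12 black — skip
  3 black
2 black
4 gray
  13 gray
    13→7: 7 black — skip
  13 black
  8 gray
    8→7: 7 black — skip
    8→12: 12 black — skip
  8 black
  6 gray
  6 black
  9 gray
    10 gray
      10→8: 8 black — skip
      10→6: 6 black — skip
    10 black
  9 black
  4→1: 1 black — skip
4 black
11 gray
  11→2: 2 black — skip
  11→4: 4 black — skip
  11→9: 9 black — skip
  11→12: 12 black — skip
11 black
Every edge goes to a white or black vertex — no back edge, so the graph is acyclic.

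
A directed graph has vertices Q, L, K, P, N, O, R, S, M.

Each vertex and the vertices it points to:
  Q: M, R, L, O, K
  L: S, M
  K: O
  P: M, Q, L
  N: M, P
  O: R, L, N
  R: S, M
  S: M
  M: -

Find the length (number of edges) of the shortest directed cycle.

4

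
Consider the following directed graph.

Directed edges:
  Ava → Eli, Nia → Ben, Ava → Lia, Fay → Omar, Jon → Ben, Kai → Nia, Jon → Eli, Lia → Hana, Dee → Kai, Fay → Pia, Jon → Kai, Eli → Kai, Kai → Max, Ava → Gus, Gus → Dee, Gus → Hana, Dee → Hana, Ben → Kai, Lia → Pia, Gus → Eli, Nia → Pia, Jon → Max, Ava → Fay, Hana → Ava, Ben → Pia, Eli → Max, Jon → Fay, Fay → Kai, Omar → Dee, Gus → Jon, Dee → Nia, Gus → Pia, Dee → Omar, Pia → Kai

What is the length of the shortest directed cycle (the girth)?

2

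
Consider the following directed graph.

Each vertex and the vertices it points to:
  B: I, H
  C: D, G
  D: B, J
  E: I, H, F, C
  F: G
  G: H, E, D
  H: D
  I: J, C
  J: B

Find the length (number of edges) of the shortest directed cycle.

For each vertex v, BFS finds the shortest path from v back to v.
The shortest such closed walk is E → F → G → E, length 3.

3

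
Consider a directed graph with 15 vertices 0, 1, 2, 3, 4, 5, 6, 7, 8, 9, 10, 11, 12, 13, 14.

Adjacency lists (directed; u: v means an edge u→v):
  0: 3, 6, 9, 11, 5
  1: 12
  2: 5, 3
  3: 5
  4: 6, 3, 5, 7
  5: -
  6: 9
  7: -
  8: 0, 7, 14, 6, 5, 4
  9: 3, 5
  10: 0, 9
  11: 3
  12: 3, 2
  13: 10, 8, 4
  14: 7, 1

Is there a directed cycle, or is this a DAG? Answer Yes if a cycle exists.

No

DFS with white/gray/black marking, starting from 11:
11 gray
  3 gray
    5 gray
    5 black
  3 black
11 black
0 gray
  0→3: 3 black — skip
  6 gray
    9 gray
      9→3: 3 black — skip
      9→5: 5 black — skip
    9 black
  6 black
  0→9: 9 black — skip
  0→11: 11 black — skip
  0→5: 5 black — skip
0 black
1 gray
  12 gray
    12→3: 3 black — skip
    2 gray
      2→5: 5 black — skip
      2→3: 3 black — skip
    2 black
  12 black
1 black
4 gray
  4→6: 6 black — skip
  4→3: 3 black — skip
  4→5: 5 black — skip
  7 gray
  7 black
4 black
8 gray
  8→0: 0 black — skip
  8→7: 7 black — skip
  14 gray
    14→7: 7 black — skip
    14→1: 1 black — skip
  14 black
  8→6: 6 black — skip
  8→5: 5 black — skip
  8→4: 4 black — skip
8 black
10 gray
  10→0: 0 black — skip
  10→9: 9 black — skip
10 black
13 gray
  13→10: 10 black — skip
  13→8: 8 black — skip
  13→4: 4 black — skip
13 black
Every edge goes to a white or black vertex — no back edge, so the graph is acyclic.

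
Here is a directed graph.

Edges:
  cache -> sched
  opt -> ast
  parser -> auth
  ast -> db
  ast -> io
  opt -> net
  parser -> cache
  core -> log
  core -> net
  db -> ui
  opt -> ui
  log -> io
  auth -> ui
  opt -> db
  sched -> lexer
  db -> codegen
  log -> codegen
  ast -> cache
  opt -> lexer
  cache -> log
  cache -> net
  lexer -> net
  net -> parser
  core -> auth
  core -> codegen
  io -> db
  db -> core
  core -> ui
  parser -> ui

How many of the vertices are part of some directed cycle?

9

A vertex is on a directed cycle iff it belongs to a strongly connected component of size ≥ 2 (or has a self-loop).
The vertices on cycles are {db, io, log, net, core, cache, lexer, sched, parser} — 9 in total.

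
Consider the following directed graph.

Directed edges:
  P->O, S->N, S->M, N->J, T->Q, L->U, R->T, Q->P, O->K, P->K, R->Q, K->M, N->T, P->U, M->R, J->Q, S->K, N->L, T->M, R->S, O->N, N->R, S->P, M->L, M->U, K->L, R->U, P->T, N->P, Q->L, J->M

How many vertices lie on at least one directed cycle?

10

A vertex is on a directed cycle iff it belongs to a strongly connected component of size ≥ 2 (or has a self-loop).
The vertices on cycles are {J, K, M, N, O, P, Q, R, S, T} — 10 in total.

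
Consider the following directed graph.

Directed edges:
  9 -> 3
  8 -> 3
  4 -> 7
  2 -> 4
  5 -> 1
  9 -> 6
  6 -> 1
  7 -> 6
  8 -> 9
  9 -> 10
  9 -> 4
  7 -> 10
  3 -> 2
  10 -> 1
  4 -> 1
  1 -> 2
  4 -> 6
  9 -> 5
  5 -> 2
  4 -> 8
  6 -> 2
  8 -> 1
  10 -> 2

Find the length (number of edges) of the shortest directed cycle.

3

For each vertex v, BFS finds the shortest path from v back to v.
The shortest such closed walk is 9 → 4 → 8 → 9, length 3.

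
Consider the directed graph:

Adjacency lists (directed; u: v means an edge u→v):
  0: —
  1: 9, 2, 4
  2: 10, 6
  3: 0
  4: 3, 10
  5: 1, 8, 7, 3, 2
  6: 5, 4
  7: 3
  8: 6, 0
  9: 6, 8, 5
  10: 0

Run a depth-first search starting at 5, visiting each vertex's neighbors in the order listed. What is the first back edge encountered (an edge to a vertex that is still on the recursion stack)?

DFS from 5 (visiting each vertex's neighbors in the order listed); mark gray on enter, black on exit:
5 gray
  1 gray
    9 gray
      6 gray
        6→5: 5 is gray → back edge
First back edge: 6 → 5.

6->5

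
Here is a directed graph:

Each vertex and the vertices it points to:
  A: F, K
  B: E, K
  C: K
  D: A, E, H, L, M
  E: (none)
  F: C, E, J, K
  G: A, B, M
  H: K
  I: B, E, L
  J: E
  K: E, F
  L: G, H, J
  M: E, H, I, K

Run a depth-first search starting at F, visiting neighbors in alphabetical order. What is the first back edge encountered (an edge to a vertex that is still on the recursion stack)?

K->F

DFS from F (visiting neighbors in alphabetical order); mark gray on enter, black on exit:
F gray
  C gray
    K gray
      E gray
      E black
      K→F: F is gray → back edge
First back edge: K → F.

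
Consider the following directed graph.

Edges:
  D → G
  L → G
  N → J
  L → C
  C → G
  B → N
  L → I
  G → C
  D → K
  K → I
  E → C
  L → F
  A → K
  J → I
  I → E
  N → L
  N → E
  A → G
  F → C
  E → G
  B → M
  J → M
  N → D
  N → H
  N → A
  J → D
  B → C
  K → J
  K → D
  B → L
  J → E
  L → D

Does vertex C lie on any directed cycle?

Yes

C is on a cycle iff C can reach itself via ≥1 edge.
C → G → C — yes.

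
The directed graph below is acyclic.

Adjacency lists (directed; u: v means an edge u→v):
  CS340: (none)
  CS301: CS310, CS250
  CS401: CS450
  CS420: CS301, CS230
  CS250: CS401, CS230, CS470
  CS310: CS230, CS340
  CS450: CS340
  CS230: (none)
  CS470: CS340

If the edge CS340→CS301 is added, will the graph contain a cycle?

Yes

Adding CS340→CS301 creates a cycle iff CS301 can already reach CS340.
Path from CS301: CS301 → CS310 → CS340.
So CS301 → … → CS340 → CS301 is a cycle.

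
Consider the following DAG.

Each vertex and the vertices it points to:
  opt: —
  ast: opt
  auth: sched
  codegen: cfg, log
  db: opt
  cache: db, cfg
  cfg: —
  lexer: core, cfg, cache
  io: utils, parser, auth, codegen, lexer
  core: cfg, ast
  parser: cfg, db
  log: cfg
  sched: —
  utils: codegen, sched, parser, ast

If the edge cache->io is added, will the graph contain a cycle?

Adding cache→io creates a cycle iff io can already reach cache.
Path from io: io → lexer → cache.
So io → … → cache → io is a cycle.

Yes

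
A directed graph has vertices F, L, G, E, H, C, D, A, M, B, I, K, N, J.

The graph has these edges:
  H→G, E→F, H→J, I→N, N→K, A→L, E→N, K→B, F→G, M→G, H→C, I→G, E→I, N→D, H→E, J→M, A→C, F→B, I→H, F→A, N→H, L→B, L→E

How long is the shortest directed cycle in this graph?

3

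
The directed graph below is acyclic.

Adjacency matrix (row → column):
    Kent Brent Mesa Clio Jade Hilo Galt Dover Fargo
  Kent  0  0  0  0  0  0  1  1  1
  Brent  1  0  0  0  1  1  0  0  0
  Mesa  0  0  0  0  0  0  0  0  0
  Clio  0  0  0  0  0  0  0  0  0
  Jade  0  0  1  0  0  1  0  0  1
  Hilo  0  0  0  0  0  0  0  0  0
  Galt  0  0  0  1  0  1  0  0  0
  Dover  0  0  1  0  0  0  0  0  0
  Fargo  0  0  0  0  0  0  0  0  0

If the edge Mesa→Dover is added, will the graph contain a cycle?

Adding Mesa→Dover creates a cycle iff Dover can already reach Mesa.
Path from Dover: Dover → Mesa.
So Dover → … → Mesa → Dover is a cycle.

Yes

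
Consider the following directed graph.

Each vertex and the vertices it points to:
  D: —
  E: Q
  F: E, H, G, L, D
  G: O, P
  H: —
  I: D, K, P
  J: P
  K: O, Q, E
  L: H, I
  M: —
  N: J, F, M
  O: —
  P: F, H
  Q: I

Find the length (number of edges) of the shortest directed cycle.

For each vertex v, BFS finds the shortest path from v back to v.
The shortest such closed walk is F → G → P → F, length 3.

3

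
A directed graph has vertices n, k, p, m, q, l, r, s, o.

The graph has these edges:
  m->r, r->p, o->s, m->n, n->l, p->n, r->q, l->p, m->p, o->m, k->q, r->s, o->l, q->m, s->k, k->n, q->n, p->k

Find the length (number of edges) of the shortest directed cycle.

For each vertex v, BFS finds the shortest path from v back to v.
The shortest such closed walk is l → p → n → l, length 3.

3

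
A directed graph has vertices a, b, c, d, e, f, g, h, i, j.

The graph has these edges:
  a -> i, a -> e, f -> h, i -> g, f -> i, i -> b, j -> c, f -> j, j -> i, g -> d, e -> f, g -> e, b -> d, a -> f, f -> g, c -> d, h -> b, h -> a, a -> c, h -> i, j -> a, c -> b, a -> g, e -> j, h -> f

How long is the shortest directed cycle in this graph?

For each vertex v, BFS finds the shortest path from v back to v.
The shortest such closed walk is h → f → h, length 2.

2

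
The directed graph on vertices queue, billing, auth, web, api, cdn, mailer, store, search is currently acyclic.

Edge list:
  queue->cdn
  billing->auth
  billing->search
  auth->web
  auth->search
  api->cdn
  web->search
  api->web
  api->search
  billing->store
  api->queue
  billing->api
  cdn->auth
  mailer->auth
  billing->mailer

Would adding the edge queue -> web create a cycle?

No

Adding queue→web creates a cycle iff web can already reach queue.
Explore from web: no path reaches queue. The graph stays acyclic.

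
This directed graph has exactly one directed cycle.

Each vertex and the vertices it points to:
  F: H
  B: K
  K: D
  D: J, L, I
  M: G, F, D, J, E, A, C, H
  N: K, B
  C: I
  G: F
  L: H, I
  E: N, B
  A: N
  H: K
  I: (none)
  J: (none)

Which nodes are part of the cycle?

D, H, K, L

DFS with gray/black marking from D:
D gray
  J gray
  J black
  L gray
    H gray
      K gray
        K→D: D is gray → back edge
Back edge closes the cycle D → L → H → K → D; its vertices are {D, H, K, L}.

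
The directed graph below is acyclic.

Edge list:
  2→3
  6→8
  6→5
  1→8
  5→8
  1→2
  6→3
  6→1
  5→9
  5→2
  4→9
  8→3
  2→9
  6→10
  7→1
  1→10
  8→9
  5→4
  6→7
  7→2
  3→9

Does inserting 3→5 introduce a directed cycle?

Adding 3→5 creates a cycle iff 5 can already reach 3.
Path from 5: 5 → 2 → 3.
So 5 → … → 3 → 5 is a cycle.

Yes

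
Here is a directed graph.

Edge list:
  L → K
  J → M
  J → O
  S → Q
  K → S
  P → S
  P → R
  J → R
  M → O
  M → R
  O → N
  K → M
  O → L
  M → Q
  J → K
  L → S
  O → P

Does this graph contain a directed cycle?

Yes

DFS with white/gray/black marking, starting from N:
N gray
N black
S gray
  Q gray
  Q black
S black
P gray
  R gray
  R black
  P→S: S black — skip
P black
O gray
  L gray
    L→S: S black — skip
    K gray
      K→S: S black — skip
      M gray
        M→R: R black — skip
        M→O: O is gray → back edge
Back edge found, so a cycle exists: O → L → K → M → O.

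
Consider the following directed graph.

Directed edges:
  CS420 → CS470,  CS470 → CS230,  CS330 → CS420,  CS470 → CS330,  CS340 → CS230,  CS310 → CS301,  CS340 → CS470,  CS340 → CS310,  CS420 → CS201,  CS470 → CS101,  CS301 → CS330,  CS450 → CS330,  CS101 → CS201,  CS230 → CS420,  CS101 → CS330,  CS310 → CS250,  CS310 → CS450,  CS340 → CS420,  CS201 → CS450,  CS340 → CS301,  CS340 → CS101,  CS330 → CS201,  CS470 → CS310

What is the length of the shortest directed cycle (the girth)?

For each vertex v, BFS finds the shortest path from v back to v.
The shortest such closed walk is CS230 → CS420 → CS470 → CS230, length 3.

3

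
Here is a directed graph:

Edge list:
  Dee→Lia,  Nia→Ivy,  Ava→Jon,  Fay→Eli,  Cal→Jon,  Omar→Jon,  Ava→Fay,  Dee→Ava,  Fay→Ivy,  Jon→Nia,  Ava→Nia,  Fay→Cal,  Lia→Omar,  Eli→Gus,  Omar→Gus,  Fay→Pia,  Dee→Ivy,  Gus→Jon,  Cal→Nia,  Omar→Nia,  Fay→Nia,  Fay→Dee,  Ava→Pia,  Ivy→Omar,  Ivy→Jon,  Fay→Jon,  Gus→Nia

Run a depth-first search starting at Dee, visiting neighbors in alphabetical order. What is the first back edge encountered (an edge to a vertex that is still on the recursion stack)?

Ivy->Jon

DFS from Dee (visiting neighbors in alphabetical order); mark gray on enter, black on exit:
Dee gray
  Ava gray
    Fay gray
      Cal gray
        Jon gray
          Nia gray
            Ivy gray
              Ivy→Jon: Jon is gray → back edge
First back edge: Ivy → Jon.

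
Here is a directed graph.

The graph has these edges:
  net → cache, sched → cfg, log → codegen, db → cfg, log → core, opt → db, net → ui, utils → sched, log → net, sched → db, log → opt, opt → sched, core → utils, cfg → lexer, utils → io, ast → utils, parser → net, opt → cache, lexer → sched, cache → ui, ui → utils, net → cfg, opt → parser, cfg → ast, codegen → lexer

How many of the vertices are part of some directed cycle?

A vertex is on a directed cycle iff it belongs to a strongly connected component of size ≥ 2 (or has a self-loop).
The vertices on cycles are {db, ast, cfg, lexer, sched, utils} — 6 in total.

6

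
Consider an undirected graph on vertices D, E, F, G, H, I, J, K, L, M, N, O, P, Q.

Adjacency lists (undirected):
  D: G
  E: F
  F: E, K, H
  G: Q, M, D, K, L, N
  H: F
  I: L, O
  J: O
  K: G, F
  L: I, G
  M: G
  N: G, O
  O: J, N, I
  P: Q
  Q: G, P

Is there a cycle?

Yes

DFS, tracking each vertex's parent; an edge to a visited non-parent vertex closes a cycle.
Start from D:
visit D (parent –)
  visit G (parent D)
    visit Q (parent G)
      Q–G: parent, skip
      visit P (parent Q)
        P–Q: parent, skip
    visit M (parent G)
      M–G: parent, skip
    G–D: parent, skip
    visit K (parent G)
      K–G: parent, skip
      visit F (parent K)
        visit E (parent F)
          E–F: parent, skip
        F–K: parent, skip
        visit H (parent F)
          H–F: parent, skip
    visit L (parent G)
      visit I (parent L)
        I–L: parent, skip
        visit O (parent I)
          visit J (parent O)
            J–O: parent, skip
          visit N (parent O)
            N–G: G visited and ≠ parent → cycle
Cycle: G – L – I – O – N – G.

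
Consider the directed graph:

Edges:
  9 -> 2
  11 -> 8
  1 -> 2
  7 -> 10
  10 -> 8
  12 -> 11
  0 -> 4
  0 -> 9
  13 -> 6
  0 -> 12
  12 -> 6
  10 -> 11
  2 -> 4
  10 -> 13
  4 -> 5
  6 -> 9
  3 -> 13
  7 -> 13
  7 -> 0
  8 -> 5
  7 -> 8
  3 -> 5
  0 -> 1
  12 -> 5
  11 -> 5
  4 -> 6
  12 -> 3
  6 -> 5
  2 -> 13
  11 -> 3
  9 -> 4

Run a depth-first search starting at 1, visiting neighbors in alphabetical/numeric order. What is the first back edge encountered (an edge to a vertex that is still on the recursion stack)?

9->2

DFS from 1 (visiting neighbors in alphabetical/numeric order); mark gray on enter, black on exit:
1 gray
  2 gray
    4 gray
      5 gray
      5 black
      6 gray
        6→5: 5 black — skip
        9 gray
          9→2: 2 is gray → back edge
First back edge: 9 → 2.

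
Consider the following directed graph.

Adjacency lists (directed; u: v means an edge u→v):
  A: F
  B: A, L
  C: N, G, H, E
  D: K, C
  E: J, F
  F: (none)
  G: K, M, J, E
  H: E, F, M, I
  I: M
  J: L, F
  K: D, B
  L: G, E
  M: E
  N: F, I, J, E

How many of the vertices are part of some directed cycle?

12

A vertex is on a directed cycle iff it belongs to a strongly connected component of size ≥ 2 (or has a self-loop).
The vertices on cycles are {B, C, D, E, G, H, I, J, K, L, M, N} — 12 in total.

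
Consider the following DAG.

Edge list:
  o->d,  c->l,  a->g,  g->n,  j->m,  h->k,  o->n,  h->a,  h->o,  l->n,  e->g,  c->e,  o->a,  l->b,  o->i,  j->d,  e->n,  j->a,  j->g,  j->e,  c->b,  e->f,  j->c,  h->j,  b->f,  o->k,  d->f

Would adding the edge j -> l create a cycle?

Adding j→l creates a cycle iff l can already reach j.
Explore from l: no path reaches j. The graph stays acyclic.

No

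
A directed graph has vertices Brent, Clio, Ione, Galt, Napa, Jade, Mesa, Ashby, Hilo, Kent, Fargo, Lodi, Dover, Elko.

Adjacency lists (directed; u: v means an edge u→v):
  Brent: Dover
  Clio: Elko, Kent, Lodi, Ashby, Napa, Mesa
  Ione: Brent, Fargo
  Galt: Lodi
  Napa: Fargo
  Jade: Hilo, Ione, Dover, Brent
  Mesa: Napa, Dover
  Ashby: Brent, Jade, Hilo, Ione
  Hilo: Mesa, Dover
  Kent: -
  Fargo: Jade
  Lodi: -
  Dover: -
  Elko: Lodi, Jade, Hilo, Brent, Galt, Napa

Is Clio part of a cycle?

No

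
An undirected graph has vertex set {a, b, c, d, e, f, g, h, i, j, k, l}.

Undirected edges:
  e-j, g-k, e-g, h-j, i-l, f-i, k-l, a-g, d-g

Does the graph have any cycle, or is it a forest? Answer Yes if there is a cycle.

No

DFS, tracking each vertex's parent; an edge to a visited non-parent vertex closes a cycle.
Start from e:
visit e (parent –)
  visit g (parent e)
    visit a (parent g)
      a–g: parent, skip
    g–e: parent, skip
    visit d (parent g)
      d–g: parent, skip
    visit k (parent g)
      k–g: parent, skip
      visit l (parent k)
        l–k: parent, skip
        visit i (parent l)
          i–l: parent, skip
          visit f (parent i)
            f–i: parent, skip
  visit j (parent e)
    visit h (parent j)
      h–j: parent, skip
    j–e: parent, skip
visit b (parent –)
visit c (parent –)
No non-parent visited neighbor found — the graph is a forest.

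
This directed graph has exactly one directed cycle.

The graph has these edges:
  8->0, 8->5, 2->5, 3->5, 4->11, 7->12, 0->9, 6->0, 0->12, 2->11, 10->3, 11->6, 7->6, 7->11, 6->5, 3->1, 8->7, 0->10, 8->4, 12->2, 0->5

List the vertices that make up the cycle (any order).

0, 2, 6, 11, 12

DFS with gray/black marking from 0:
0 gray
  10 gray
    3 gray
      5 gray
      5 black
      1 gray
      1 black
    3 black
  10 black
  9 gray
  9 black
  12 gray
    2 gray
      11 gray
        6 gray
          6→0: 0 is gray → back edge
Back edge closes the cycle 0 → 12 → 2 → 11 → 6 → 0; its vertices are {0, 2, 6, 11, 12}.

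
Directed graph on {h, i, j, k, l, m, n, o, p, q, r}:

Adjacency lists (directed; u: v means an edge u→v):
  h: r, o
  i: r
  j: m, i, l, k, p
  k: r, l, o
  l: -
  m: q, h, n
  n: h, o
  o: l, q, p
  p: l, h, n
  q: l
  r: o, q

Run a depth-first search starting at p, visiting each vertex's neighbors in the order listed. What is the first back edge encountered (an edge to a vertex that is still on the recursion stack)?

o→p

DFS from p (visiting each vertex's neighbors in the order listed); mark gray on enter, black on exit:
p gray
  l gray
  l black
  h gray
    r gray
      o gray
        o→l: l black — skip
        q gray
          q→l: l black — skip
        q black
        o→p: p is gray → back edge
First back edge: o → p.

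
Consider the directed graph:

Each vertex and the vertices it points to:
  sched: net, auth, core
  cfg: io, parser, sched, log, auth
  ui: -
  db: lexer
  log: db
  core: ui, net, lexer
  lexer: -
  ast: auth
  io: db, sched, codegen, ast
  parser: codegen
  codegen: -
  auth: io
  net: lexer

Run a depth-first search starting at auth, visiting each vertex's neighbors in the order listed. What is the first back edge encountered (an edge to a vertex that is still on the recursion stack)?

sched->auth

DFS from auth (visiting each vertex's neighbors in the order listed); mark gray on enter, black on exit:
auth gray
  io gray
    db gray
      lexer gray
      lexer black
    db black
    sched gray
      net gray
        net→lexer: lexer black — skip
      net black
      sched→auth: auth is gray → back edge
First back edge: sched → auth.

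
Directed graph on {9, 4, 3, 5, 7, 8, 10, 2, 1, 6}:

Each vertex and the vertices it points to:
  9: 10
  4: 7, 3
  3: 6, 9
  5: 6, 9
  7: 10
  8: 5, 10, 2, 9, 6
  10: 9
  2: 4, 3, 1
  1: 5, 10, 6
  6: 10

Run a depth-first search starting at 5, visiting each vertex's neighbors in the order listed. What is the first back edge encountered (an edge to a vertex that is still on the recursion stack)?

DFS from 5 (visiting each vertex's neighbors in the order listed); mark gray on enter, black on exit:
5 gray
  6 gray
    10 gray
      9 gray
        9→10: 10 is gray → back edge
First back edge: 9 → 10.

9→10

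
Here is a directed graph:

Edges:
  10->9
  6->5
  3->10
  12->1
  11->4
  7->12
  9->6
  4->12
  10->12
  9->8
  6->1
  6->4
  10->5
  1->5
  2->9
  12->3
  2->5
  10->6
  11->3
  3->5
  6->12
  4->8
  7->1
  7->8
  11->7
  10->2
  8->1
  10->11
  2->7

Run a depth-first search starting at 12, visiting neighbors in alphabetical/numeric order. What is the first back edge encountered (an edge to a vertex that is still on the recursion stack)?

7→12

DFS from 12 (visiting neighbors in alphabetical/numeric order); mark gray on enter, black on exit:
12 gray
  1 gray
    5 gray
    5 black
  1 black
  3 gray
    3→5: 5 black — skip
    10 gray
      2 gray
        2→5: 5 black — skip
        7 gray
          7→1: 1 black — skip
          8 gray
            8→1: 1 black — skip
          8 black
          7→12: 12 is gray → back edge
First back edge: 7 → 12.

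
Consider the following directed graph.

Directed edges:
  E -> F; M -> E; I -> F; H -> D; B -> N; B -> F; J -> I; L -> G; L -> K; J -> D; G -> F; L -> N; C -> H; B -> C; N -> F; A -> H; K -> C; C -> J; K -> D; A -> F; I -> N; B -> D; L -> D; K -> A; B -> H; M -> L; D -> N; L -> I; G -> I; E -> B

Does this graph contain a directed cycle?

No

DFS with white/gray/black marking, starting from J:
J gray
  D gray
    N gray
      F gray
      F black
    N black
  D black
  I gray
    I→N: N black — skip
    I→F: F black — skip
  I black
J black
L gray
  L→N: N black — skip
  K gray
    C gray
      C→J: J black — skip
      H gray
        H→D: D black — skip
      H black
    C black
    A gray
      A→F: F black — skip
      A→H: H black — skip
    A black
    K→D: D black — skip
  K black
  G gray
    G→F: F black — skip
    G→I: I black — skip
  G black
  L→D: D black — skip
  L→I: I black — skip
L black
M gray
  E gray
    B gray
      B→N: N black — skip
      B→C: C black — skip
      B→F: F black — skip
      B→D: D black — skip
      B→H: H black — skip
    B black
    E→F: F black — skip
  E black
  M→L: L black — skip
M black
Every edge goes to a white or black vertex — no back edge, so the graph is acyclic.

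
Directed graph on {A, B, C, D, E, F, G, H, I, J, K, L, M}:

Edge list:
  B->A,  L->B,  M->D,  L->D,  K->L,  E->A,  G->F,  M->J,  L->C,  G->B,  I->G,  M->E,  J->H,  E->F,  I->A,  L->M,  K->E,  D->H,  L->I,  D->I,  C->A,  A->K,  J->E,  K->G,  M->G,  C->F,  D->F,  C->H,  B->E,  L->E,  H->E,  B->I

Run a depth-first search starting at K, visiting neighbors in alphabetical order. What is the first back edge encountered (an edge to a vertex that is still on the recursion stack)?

A→K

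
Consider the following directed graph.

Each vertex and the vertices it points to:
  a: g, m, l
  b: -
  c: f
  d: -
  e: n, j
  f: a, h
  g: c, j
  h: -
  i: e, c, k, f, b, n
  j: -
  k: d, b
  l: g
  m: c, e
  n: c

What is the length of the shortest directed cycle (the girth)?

For each vertex v, BFS finds the shortest path from v back to v.
The shortest such closed walk is f → a → g → c → f, length 4.

4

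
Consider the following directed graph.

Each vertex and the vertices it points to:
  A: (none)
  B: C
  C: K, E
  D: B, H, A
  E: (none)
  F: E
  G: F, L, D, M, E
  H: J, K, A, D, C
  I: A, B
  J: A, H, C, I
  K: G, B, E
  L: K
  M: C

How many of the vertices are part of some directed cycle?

10

A vertex is on a directed cycle iff it belongs to a strongly connected component of size ≥ 2 (or has a self-loop).
The vertices on cycles are {B, C, D, G, H, I, J, K, L, M} — 10 in total.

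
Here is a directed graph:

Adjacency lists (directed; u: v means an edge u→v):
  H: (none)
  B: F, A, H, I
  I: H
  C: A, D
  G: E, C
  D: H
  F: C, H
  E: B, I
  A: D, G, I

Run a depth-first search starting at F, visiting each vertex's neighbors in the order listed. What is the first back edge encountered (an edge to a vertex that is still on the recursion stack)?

B->F

DFS from F (visiting each vertex's neighbors in the order listed); mark gray on enter, black on exit:
F gray
  C gray
    A gray
      D gray
        H gray
        H black
      D black
      G gray
        E gray
          B gray
            B→F: F is gray → back edge
First back edge: B → F.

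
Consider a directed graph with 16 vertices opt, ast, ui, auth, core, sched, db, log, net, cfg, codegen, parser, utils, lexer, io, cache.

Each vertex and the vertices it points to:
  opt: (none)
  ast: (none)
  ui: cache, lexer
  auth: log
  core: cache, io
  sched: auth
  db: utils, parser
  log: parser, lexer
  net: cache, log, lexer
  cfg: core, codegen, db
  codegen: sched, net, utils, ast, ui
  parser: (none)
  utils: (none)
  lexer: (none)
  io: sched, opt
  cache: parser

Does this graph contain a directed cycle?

DFS with white/gray/black marking, starting from core:
core gray
  cache gray
    parser gray
    parser black
  cache black
  io gray
    sched gray
      auth gray
        log gray
          log→parser: parser black — skip
          lexer gray
          lexer black
        log black
      auth black
    sched black
    opt gray
    opt black
  io black
core black
ast gray
ast black
ui gray
  ui→cache: cache black — skip
  ui→lexer: lexer black — skip
ui black
db gray
  utils gray
  utils black
  db→parser: parser black — skip
db black
net gray
  net→cache: cache black — skip
  net→log: log black — skip
  net→lexer: lexer black — skip
net black
cfg gray
  cfg→core: core black — skip
  codegen gray
    codegen→sched: sched black — skip
    codegen→net: net black — skip
    codegen→utils: utils black — skip
    codegen→ast: ast black — skip
    codegen→ui: ui black — skip
  codegen black
  cfg→db: db black — skip
cfg black
Every edge goes to a white or black vertex — no back edge, so the graph is acyclic.

No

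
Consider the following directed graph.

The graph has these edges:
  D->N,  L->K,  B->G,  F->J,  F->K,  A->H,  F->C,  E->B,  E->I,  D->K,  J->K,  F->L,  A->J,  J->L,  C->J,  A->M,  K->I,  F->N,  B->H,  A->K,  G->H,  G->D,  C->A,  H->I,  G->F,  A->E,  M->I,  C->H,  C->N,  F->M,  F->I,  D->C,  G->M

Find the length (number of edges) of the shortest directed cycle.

For each vertex v, BFS finds the shortest path from v back to v.
The shortest such closed walk is B → G → D → C → A → E → B, length 6.

6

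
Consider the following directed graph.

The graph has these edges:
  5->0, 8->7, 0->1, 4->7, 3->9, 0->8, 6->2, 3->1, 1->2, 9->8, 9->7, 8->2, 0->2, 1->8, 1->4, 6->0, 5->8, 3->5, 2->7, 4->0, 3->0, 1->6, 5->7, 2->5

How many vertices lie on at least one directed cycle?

A vertex is on a directed cycle iff it belongs to a strongly connected component of size ≥ 2 (or has a self-loop).
The vertices on cycles are {0, 1, 2, 4, 5, 6, 8} — 7 in total.

7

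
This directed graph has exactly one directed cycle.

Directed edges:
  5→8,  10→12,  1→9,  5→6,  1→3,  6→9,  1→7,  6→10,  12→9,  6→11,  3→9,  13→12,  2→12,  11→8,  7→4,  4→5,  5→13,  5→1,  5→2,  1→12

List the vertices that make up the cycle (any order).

1, 4, 5, 7

DFS with gray/black marking from 5:
5 gray
  8 gray
  8 black
  13 gray
    12 gray
      9 gray
      9 black
    12 black
  13 black
  6 gray
    10 gray
      10→12: 12 black — skip
    10 black
    6→9: 9 black — skip
    11 gray
      11→8: 8 black — skip
    11 black
  6 black
  1 gray
    1→12: 12 black — skip
    1→9: 9 black — skip
    3 gray
      3→9: 9 black — skip
    3 black
    7 gray
      4 gray
        4→5: 5 is gray → back edge
Back edge closes the cycle 5 → 1 → 7 → 4 → 5; its vertices are {1, 4, 5, 7}.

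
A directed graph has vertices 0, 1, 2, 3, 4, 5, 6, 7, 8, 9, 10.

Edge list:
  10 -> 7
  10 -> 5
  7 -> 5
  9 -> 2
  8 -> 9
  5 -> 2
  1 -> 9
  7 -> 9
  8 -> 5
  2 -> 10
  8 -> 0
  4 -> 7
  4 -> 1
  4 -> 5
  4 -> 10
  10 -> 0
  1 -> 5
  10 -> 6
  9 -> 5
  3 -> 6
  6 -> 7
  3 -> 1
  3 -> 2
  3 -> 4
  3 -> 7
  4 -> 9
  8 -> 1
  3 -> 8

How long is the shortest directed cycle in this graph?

For each vertex v, BFS finds the shortest path from v back to v.
The shortest such closed walk is 2 → 10 → 5 → 2, length 3.

3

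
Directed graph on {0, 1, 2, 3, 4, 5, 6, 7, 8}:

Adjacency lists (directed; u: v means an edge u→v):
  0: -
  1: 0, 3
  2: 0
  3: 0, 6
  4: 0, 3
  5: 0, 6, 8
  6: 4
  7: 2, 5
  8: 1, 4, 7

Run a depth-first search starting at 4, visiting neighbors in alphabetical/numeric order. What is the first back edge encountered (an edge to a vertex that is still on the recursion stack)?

6->4

DFS from 4 (visiting neighbors in alphabetical/numeric order); mark gray on enter, black on exit:
4 gray
  0 gray
  0 black
  3 gray
    3→0: 0 black — skip
    6 gray
      6→4: 4 is gray → back edge
First back edge: 6 → 4.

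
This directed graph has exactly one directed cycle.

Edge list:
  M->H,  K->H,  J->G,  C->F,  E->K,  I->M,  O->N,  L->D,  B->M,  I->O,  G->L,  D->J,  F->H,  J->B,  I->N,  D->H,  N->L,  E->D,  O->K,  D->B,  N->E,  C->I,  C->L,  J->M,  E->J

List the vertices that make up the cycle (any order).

D, G, J, L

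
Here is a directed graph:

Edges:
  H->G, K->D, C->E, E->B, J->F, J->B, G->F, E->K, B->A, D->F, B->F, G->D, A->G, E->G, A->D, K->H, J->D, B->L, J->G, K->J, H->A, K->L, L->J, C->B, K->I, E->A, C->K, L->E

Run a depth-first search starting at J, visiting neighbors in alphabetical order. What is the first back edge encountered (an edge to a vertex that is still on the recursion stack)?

DFS from J (visiting neighbors in alphabetical order); mark gray on enter, black on exit:
J gray
  B gray
    A gray
      D gray
        F gray
        F black
      D black
      G gray
        G→D: D black — skip
        G→F: F black — skip
      G black
    A black
    B→F: F black — skip
    L gray
      E gray
        E→A: A black — skip
        E→B: B is gray → back edge
First back edge: E → B.

E→B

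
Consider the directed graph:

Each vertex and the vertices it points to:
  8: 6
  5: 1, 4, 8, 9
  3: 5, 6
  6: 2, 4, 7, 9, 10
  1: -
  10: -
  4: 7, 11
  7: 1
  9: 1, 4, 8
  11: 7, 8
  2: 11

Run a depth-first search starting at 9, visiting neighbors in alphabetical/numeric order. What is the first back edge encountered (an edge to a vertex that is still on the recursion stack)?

2→11

DFS from 9 (visiting neighbors in alphabetical/numeric order); mark gray on enter, black on exit:
9 gray
  1 gray
  1 black
  4 gray
    7 gray
      7→1: 1 black — skip
    7 black
    11 gray
      11→7: 7 black — skip
      8 gray
        6 gray
          2 gray
            2→11: 11 is gray → back edge
First back edge: 2 → 11.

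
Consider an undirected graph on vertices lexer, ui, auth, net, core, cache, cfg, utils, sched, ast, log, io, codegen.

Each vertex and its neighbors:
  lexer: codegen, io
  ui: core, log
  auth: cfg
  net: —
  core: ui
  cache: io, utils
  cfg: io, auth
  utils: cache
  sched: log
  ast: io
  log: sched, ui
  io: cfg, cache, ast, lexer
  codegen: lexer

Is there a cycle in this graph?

DFS, tracking each vertex's parent; an edge to a visited non-parent vertex closes a cycle.
Start from core:
visit core (parent –)
  visit ui (parent core)
    ui–core: parent, skip
    visit log (parent ui)
      visit sched (parent log)
        sched–log: parent, skip
      log–ui: parent, skip
visit lexer (parent –)
  visit codegen (parent lexer)
    codegen–lexer: parent, skip
  visit io (parent lexer)
    visit cfg (parent io)
      cfg–io: parent, skip
      visit auth (parent cfg)
        auth–cfg: parent, skip
    visit cache (parent io)
      cache–io: parent, skip
      visit utils (parent cache)
        utils–cache: parent, skip
    visit ast (parent io)
      ast–io: parent, skip
    io–lexer: parent, skip
visit net (parent –)
No non-parent visited neighbor found — the graph is a forest.

No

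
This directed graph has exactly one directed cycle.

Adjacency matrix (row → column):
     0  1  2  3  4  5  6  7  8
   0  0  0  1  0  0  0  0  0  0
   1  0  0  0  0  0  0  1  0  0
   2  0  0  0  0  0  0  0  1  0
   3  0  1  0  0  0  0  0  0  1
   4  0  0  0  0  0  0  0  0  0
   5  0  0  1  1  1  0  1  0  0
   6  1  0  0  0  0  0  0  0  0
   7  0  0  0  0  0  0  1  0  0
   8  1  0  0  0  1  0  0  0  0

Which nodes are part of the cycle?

0, 2, 6, 7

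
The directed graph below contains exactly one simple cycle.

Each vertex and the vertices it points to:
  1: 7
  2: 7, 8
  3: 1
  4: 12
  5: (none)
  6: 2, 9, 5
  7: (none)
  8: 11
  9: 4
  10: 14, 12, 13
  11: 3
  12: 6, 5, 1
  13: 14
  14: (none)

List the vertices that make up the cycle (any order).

4, 6, 9, 12

DFS with gray/black marking from 12:
12 gray
  6 gray
    2 gray
      7 gray
      7 black
      8 gray
        11 gray
          3 gray
            1 gray
              1→7: 7 black — skip
            1 black
          3 black
        11 black
      8 black
    2 black
    9 gray
      4 gray
        4→12: 12 is gray → back edge
Back edge closes the cycle 12 → 6 → 9 → 4 → 12; its vertices are {4, 6, 9, 12}.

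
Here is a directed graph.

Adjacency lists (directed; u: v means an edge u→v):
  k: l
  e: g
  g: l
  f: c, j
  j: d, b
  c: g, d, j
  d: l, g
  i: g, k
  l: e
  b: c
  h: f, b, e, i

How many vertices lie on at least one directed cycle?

6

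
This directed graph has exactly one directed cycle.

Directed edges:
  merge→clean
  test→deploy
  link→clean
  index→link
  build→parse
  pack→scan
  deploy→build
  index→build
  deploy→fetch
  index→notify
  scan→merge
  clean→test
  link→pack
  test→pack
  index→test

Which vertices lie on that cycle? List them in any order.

DFS with gray/black marking from test:
test gray
  pack gray
    scan gray
      merge gray
        clean gray
          clean→test: test is gray → back edge
Back edge closes the cycle test → pack → scan → merge → clean → test; its vertices are {pack, scan, test, clean, merge}.

pack, scan, test, clean, merge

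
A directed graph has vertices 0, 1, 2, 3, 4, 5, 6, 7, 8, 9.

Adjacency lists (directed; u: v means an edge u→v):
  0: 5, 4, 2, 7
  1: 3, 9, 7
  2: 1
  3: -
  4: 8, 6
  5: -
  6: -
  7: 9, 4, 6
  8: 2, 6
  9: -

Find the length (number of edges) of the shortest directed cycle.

5

For each vertex v, BFS finds the shortest path from v back to v.
The shortest such closed walk is 4 → 8 → 2 → 1 → 7 → 4, length 5.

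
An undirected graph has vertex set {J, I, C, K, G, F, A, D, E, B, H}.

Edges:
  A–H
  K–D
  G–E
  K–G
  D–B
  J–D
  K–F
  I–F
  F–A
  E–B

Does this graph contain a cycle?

DFS, tracking each vertex's parent; an edge to a visited non-parent vertex closes a cycle.
Start from K:
visit K (parent –)
  visit F (parent K)
    visit A (parent F)
      visit H (parent A)
        H–A: parent, skip
      A–F: parent, skip
    F–K: parent, skip
    visit I (parent F)
      I–F: parent, skip
  visit G (parent K)
    G–K: parent, skip
    visit E (parent G)
      E–G: parent, skip
      visit B (parent E)
        visit D (parent B)
          D–K: K visited and ≠ parent → cycle
Cycle: K – G – E – B – D – K.

Yes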